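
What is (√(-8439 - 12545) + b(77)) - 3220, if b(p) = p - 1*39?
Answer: -3182 + 2*I*√5246 ≈ -3182.0 + 144.86*I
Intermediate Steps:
b(p) = -39 + p (b(p) = p - 39 = -39 + p)
(√(-8439 - 12545) + b(77)) - 3220 = (√(-8439 - 12545) + (-39 + 77)) - 3220 = (√(-20984) + 38) - 3220 = (2*I*√5246 + 38) - 3220 = (38 + 2*I*√5246) - 3220 = -3182 + 2*I*√5246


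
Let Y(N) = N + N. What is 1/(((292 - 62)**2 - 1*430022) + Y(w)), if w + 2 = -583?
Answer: -1/378292 ≈ -2.6435e-6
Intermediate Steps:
w = -585 (w = -2 - 583 = -585)
Y(N) = 2*N
1/(((292 - 62)**2 - 1*430022) + Y(w)) = 1/(((292 - 62)**2 - 1*430022) + 2*(-585)) = 1/((230**2 - 430022) - 1170) = 1/((52900 - 430022) - 1170) = 1/(-377122 - 1170) = 1/(-378292) = -1/378292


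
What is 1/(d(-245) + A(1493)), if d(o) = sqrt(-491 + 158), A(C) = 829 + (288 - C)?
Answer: -376/141709 - 3*I*sqrt(37)/141709 ≈ -0.0026533 - 0.00012877*I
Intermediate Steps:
A(C) = 1117 - C
d(o) = 3*I*sqrt(37) (d(o) = sqrt(-333) = 3*I*sqrt(37))
1/(d(-245) + A(1493)) = 1/(3*I*sqrt(37) + (1117 - 1*1493)) = 1/(3*I*sqrt(37) + (1117 - 1493)) = 1/(3*I*sqrt(37) - 376) = 1/(-376 + 3*I*sqrt(37))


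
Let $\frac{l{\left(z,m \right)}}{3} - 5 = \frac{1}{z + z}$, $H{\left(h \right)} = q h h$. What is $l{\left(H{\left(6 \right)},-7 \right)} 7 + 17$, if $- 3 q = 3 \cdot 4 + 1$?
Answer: $\frac{12681}{104} \approx 121.93$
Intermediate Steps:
$q = - \frac{13}{3}$ ($q = - \frac{3 \cdot 4 + 1}{3} = - \frac{12 + 1}{3} = \left(- \frac{1}{3}\right) 13 = - \frac{13}{3} \approx -4.3333$)
$H{\left(h \right)} = - \frac{13 h^{2}}{3}$ ($H{\left(h \right)} = - \frac{13 h}{3} h = - \frac{13 h^{2}}{3}$)
$l{\left(z,m \right)} = 15 + \frac{3}{2 z}$ ($l{\left(z,m \right)} = 15 + \frac{3}{z + z} = 15 + \frac{3}{2 z}$)
$l{\left(H{\left(6 \right)},-7 \right)} 7 + 17 = \left(15 + \frac{3}{2 \left(- \frac{13 \cdot 6^{2}}{3}\right)}\right) 7 + 17 = \left(15 + \frac{3}{2 \left(\left(- \frac{13}{3}\right) 36\right)}\right) 7 + 17 = \left(15 + \frac{3}{2 \left(-156\right)}\right) 7 + 17 = \left(15 + \frac{3}{2} \left(- \frac{1}{156}\right)\right) 7 + 17 = \left(15 - \frac{1}{104}\right) 7 + 17 = \frac{1559}{104} \cdot 7 + 17 = \frac{10913}{104} + 17 = \frac{12681}{104}$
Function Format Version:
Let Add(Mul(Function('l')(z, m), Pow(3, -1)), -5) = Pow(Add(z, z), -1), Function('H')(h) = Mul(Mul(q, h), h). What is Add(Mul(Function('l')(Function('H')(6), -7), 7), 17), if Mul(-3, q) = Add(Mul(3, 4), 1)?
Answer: Rational(12681, 104) ≈ 121.93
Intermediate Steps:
q = Rational(-13, 3) (q = Mul(Rational(-1, 3), Add(Mul(3, 4), 1)) = Mul(Rational(-1, 3), Add(12, 1)) = Mul(Rational(-1, 3), 13) = Rational(-13, 3) ≈ -4.3333)
Function('H')(h) = Mul(Rational(-13, 3), Pow(h, 2)) (Function('H')(h) = Mul(Mul(Rational(-13, 3), h), h) = Mul(Rational(-13, 3), Pow(h, 2)))
Function('l')(z, m) = Add(15, Mul(Rational(3, 2), Pow(z, -1))) (Function('l')(z, m) = Add(15, Mul(3, Pow(Add(z, z), -1))) = Add(15, Mul(3, Pow(Mul(2, z), -1))) = Add(15, Mul(3, Mul(Rational(1, 2), Pow(z, -1)))) = Add(15, Mul(Rational(3, 2), Pow(z, -1))))
Add(Mul(Function('l')(Function('H')(6), -7), 7), 17) = Add(Mul(Add(15, Mul(Rational(3, 2), Pow(Mul(Rational(-13, 3), Pow(6, 2)), -1))), 7), 17) = Add(Mul(Add(15, Mul(Rational(3, 2), Pow(Mul(Rational(-13, 3), 36), -1))), 7), 17) = Add(Mul(Add(15, Mul(Rational(3, 2), Pow(-156, -1))), 7), 17) = Add(Mul(Add(15, Mul(Rational(3, 2), Rational(-1, 156))), 7), 17) = Add(Mul(Add(15, Rational(-1, 104)), 7), 17) = Add(Mul(Rational(1559, 104), 7), 17) = Add(Rational(10913, 104), 17) = Rational(12681, 104)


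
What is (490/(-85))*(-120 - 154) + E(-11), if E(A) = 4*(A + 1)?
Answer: 26172/17 ≈ 1539.5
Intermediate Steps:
E(A) = 4 + 4*A (E(A) = 4*(1 + A) = 4 + 4*A)
(490/(-85))*(-120 - 154) + E(-11) = (490/(-85))*(-120 - 154) + (4 + 4*(-11)) = (490*(-1/85))*(-274) + (4 - 44) = -98/17*(-274) - 40 = 26852/17 - 40 = 26172/17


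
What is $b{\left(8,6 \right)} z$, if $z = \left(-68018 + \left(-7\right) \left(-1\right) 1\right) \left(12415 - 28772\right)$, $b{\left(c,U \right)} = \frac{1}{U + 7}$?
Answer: $\frac{1112455927}{13} \approx 8.5574 \cdot 10^{7}$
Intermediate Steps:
$b{\left(c,U \right)} = \frac{1}{7 + U}$
$z = 1112455927$ ($z = \left(-68018 + 7 \cdot 1\right) \left(-16357\right) = \left(-68018 + 7\right) \left(-16357\right) = \left(-68011\right) \left(-16357\right) = 1112455927$)
$b{\left(8,6 \right)} z = \frac{1}{7 + 6} \cdot 1112455927 = \frac{1}{13} \cdot 1112455927 = \frac{1112455927}{13}$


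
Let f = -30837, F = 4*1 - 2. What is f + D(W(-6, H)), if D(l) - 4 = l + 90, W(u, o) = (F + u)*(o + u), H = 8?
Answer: -30751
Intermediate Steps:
F = 2 (F = 4 - 2 = 2)
W(u, o) = (2 + u)*(o + u)
D(l) = 94 + l (D(l) = 4 + (l + 90) = 4 + (90 + l) = 94 + l)
f + D(W(-6, H)) = -30837 + (94 + ((-6)² + 2*8 + 2*(-6) + 8*(-6))) = -30837 + (94 + (36 + 16 - 12 - 48)) = -30837 + (94 - 8) = -30837 + 86 = -30751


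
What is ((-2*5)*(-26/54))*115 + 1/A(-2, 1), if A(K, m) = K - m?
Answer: 14941/27 ≈ 553.37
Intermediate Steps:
((-2*5)*(-26/54))*115 + 1/A(-2, 1) = ((-2*5)*(-26/54))*115 + 1/(-2 - 1*1) = -(-260)/54*115 + 1/(-2 - 1) = -10*(-13/27)*115 + 1/(-3) = (130/27)*115 - ⅓ = 14950/27 - ⅓ = 14941/27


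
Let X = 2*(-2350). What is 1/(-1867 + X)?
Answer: -1/6567 ≈ -0.00015228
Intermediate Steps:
X = -4700
1/(-1867 + X) = 1/(-1867 - 4700) = 1/(-6567) = -1/6567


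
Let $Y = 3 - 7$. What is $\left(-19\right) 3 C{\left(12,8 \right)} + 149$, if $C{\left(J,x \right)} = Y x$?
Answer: $1973$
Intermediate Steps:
$Y = -4$ ($Y = 3 - 7 = -4$)
$C{\left(J,x \right)} = - 4 x$
$\left(-19\right) 3 C{\left(12,8 \right)} + 149 = \left(-19\right) 3 \left(\left(-4\right) 8\right) + 149 = \left(-57\right) \left(-32\right) + 149 = 1824 + 149 = 1973$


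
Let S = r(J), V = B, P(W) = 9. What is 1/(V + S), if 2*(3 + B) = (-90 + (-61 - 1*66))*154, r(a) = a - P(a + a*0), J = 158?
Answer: -1/16563 ≈ -6.0376e-5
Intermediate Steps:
r(a) = -9 + a (r(a) = a - 1*9 = a - 9 = -9 + a)
B = -16712 (B = -3 + ((-90 + (-61 - 1*66))*154)/2 = -3 + ((-90 + (-61 - 66))*154)/2 = -3 + ((-90 - 127)*154)/2 = -3 + (-217*154)/2 = -3 + (½)*(-33418) = -3 - 16709 = -16712)
V = -16712
S = 149 (S = -9 + 158 = 149)
1/(V + S) = 1/(-16712 + 149) = 1/(-16563) = -1/16563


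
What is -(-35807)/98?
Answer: 35807/98 ≈ 365.38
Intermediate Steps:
-(-35807)/98 = -61*(-587/98) = 35807/98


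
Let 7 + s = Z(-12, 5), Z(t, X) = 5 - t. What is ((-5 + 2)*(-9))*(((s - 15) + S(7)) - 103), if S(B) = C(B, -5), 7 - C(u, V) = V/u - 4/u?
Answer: -18846/7 ≈ -2692.3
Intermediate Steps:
s = 10 (s = -7 + (5 - 1*(-12)) = -7 + (5 + 12) = -7 + 17 = 10)
C(u, V) = 7 + 4/u - V/u (C(u, V) = 7 - (V/u - 4/u) = 7 - (-4/u + V/u) = 7 + (4/u - V/u) = 7 + 4/u - V/u)
S(B) = (9 + 7*B)/B (S(B) = (4 - 1*(-5) + 7*B)/B = (4 + 5 + 7*B)/B = (9 + 7*B)/B)
((-5 + 2)*(-9))*(((s - 15) + S(7)) - 103) = ((-5 + 2)*(-9))*(((10 - 15) + (7 + 9/7)) - 103) = (-3*(-9))*((-5 + (7 + 9*(⅐))) - 103) = 27*((-5 + (7 + 9/7)) - 103) = 27*((-5 + 58/7) - 103) = 27*(23/7 - 103) = 27*(-698/7) = -18846/7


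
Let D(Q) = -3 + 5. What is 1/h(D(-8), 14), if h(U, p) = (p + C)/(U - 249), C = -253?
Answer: 247/239 ≈ 1.0335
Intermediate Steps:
D(Q) = 2
h(U, p) = (-253 + p)/(-249 + U) (h(U, p) = (p - 253)/(U - 249) = (-253 + p)/(-249 + U))
1/h(D(-8), 14) = 1/((-253 + 14)/(-249 + 2)) = 1/(-239/(-247)) = 1/(-1/247*(-239)) = 1/(239/247) = 247/239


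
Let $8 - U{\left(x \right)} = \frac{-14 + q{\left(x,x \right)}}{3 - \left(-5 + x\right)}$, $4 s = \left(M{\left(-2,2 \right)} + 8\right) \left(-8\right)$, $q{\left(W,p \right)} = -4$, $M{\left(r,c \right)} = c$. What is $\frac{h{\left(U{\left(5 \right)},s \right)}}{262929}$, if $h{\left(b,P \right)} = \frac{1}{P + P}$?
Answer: $- \frac{1}{10517160} \approx -9.5083 \cdot 10^{-8}$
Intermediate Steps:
$s = -20$ ($s = \frac{\left(2 + 8\right) \left(-8\right)}{4} = \frac{10 \left(-8\right)}{4} = \frac{1}{4} \left(-80\right) = -20$)
$U{\left(x \right)} = 8 + \frac{18}{8 - x}$ ($U{\left(x \right)} = 8 - \frac{-14 - 4}{3 - \left(-5 + x\right)} = 8 - - \frac{18}{8 - x} = 8 + \frac{18}{8 - x}$)
$h{\left(b,P \right)} = \frac{1}{2 P}$
$\frac{h{\left(U{\left(5 \right)},s \right)}}{262929} = \frac{\frac{1}{2} \frac{1}{-20}}{262929} = \frac{1}{2} \left(- \frac{1}{20}\right) \frac{1}{262929} = \left(- \frac{1}{40}\right) \frac{1}{262929} = - \frac{1}{10517160}$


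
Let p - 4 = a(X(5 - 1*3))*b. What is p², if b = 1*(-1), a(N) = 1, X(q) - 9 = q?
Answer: 9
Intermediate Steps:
X(q) = 9 + q
b = -1
p = 3 (p = 4 + 1*(-1) = 4 - 1 = 3)
p² = 3² = 9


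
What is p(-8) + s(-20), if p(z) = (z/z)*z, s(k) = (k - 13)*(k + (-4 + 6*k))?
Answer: 4744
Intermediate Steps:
s(k) = (-13 + k)*(-4 + 7*k)
p(z) = z (p(z) = 1*z = z)
p(-8) + s(-20) = -8 + (52 - 95*(-20) + 7*(-20)**2) = -8 + (52 + 1900 + 7*400) = -8 + (52 + 1900 + 2800) = -8 + 4752 = 4744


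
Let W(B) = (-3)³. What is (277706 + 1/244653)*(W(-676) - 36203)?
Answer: -2461524386068370/244653 ≈ -1.0061e+10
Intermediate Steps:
W(B) = -27
(277706 + 1/244653)*(W(-676) - 36203) = (277706 + 1/244653)*(-27 - 36203) = (277706 + 1/244653)*(-36230) = (67941606019/244653)*(-36230) = -2461524386068370/244653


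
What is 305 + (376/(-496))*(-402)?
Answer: 18902/31 ≈ 609.74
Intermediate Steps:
305 + (376/(-496))*(-402) = 305 + (376*(-1/496))*(-402) = 305 - 47/62*(-402) = 305 + 9447/31 = 18902/31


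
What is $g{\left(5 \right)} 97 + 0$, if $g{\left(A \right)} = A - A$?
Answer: $0$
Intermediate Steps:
$g{\left(A \right)} = 0$
$g{\left(5 \right)} 97 + 0 = 0 \cdot 97 + 0 = 0 + 0 = 0$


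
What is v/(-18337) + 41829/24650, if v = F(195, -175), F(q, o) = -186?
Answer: 771603273/452007050 ≈ 1.7071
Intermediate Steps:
v = -186
v/(-18337) + 41829/24650 = -186/(-18337) + 41829/24650 = -186*(-1/18337) + 41829*(1/24650) = 186/18337 + 41829/24650 = 771603273/452007050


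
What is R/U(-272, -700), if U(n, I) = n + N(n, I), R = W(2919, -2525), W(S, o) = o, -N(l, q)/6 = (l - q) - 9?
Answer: 2525/2786 ≈ 0.90632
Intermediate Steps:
N(l, q) = 54 - 6*l + 6*q (N(l, q) = -6*((l - q) - 9) = -6*(-9 + l - q) = 54 - 6*l + 6*q)
R = -2525
U(n, I) = 54 - 5*n + 6*I (U(n, I) = n + (54 - 6*n + 6*I) = 54 - 5*n + 6*I)
R/U(-272, -700) = -2525/(54 - 5*(-272) + 6*(-700)) = -2525/(54 + 1360 - 4200) = -2525/(-2786) = -2525*(-1/2786) = 2525/2786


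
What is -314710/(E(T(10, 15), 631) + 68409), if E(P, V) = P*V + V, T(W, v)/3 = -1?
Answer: -314710/67147 ≈ -4.6869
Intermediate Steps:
T(W, v) = -3 (T(W, v) = 3*(-1) = -3)
E(P, V) = V + P*V
-314710/(E(T(10, 15), 631) + 68409) = -314710/(631*(1 - 3) + 68409) = -314710/(631*(-2) + 68409) = -314710/(-1262 + 68409) = -314710/67147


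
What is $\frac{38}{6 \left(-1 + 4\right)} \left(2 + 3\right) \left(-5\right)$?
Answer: $- \frac{475}{9} \approx -52.778$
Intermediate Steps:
$\frac{38}{6 \left(-1 + 4\right)} \left(2 + 3\right) \left(-5\right) = \frac{38}{6 \cdot 3} \cdot 5 \left(-5\right) = \frac{38}{18} \left(-25\right) = 38 \cdot \frac{1}{18} \left(-25\right) = \frac{19}{9} \left(-25\right) = - \frac{475}{9}$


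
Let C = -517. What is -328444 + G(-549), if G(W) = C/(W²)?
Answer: -98993350561/301401 ≈ -3.2844e+5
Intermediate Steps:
G(W) = -517/W²
-328444 + G(-549) = -328444 - 517/(-549)² = -328444 - 517*1/301401 = -328444 - 517/301401 = -98993350561/301401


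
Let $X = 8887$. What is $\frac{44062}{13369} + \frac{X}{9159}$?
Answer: $\frac{522374161}{122446671} \approx 4.2661$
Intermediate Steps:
$\frac{44062}{13369} + \frac{X}{9159} = \frac{44062}{13369} + \frac{8887}{9159} = \frac{522374161}{122446671}$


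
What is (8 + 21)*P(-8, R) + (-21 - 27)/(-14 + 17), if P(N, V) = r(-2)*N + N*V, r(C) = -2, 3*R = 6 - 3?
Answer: 216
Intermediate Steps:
R = 1 (R = (6 - 3)/3 = (1/3)*3 = 1)
P(N, V) = -2*N + N*V
(8 + 21)*P(-8, R) + (-21 - 27)/(-14 + 17) = (8 + 21)*(-8*(-2 + 1)) + (-21 - 27)/(-14 + 17) = 29*(-8*(-1)) - 48/3 = 29*8 - 48*1/3 = 232 - 16 = 216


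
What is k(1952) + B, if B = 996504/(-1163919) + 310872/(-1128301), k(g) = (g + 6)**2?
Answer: 1678230937257218948/437750323873 ≈ 3.8338e+6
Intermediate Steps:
k(g) = (6 + g)**2
B = -495395429024/437750323873 (B = 996504*(-1/1163919) + 310872*(-1/1128301) = -332168/387973 - 310872/1128301 = -495395429024/437750323873 ≈ -1.1317)
k(1952) + B = (6 + 1952)**2 - 495395429024/437750323873 = 1958**2 - 495395429024/437750323873 = 3833764 - 495395429024/437750323873 = 1678230937257218948/437750323873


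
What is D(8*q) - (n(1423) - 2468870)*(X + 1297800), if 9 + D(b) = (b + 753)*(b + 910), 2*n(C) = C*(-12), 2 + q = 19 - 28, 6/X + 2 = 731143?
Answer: 2350750394920727409/731141 ≈ 3.2152e+12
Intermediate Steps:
X = 6/731141 (X = 6/(-2 + 731143) = 6/731141 ≈ 8.2063e-6)
q = -11 (q = -2 + (19 - 28) = -2 - 9 = -11)
n(C) = -6*C (n(C) = (C*(-12))/2 = (-12*C)/2 = -6*C)
D(b) = -9 + (753 + b)*(910 + b) (D(b) = -9 + (b + 753)*(b + 910) = -9 + (753 + b)*(910 + b))
D(8*q) - (n(1423) - 2468870)*(X + 1297800) = (685221 + (8*(-11))**2 + 1663*(8*(-11))) - (-6*1423 - 2468870)*(6/731141 + 1297800) = (685221 + (-88)**2 + 1663*(-88)) - (-8538 - 2468870)*948874789806/731141 = (685221 + 7744 - 146344) - (-2477408)*948874789806/731141 = 546621 - 1*(-2350749995263702848/731141) = 546621 + 2350749995263702848/731141 = 2350750394920727409/731141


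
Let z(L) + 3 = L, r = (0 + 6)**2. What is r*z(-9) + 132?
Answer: -300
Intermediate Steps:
r = 36 (r = 6**2 = 36)
z(L) = -3 + L
r*z(-9) + 132 = 36*(-3 - 9) + 132 = 36*(-12) + 132 = -432 + 132 = -300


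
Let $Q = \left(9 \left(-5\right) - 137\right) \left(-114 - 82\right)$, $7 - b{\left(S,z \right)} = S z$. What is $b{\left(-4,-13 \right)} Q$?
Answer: $-1605240$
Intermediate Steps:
$b{\left(S,z \right)} = 7 - S z$
$Q = 35672$ ($Q = \left(-45 - 137\right) \left(-196\right) = \left(-182\right) \left(-196\right) = 35672$)
$b{\left(-4,-13 \right)} Q = \left(7 - \left(-4\right) \left(-13\right)\right) 35672 = \left(7 - 52\right) 35672 = \left(-45\right) 35672 = -1605240$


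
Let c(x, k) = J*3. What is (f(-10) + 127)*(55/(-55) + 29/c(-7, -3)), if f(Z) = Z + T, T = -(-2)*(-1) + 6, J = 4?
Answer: 2057/12 ≈ 171.42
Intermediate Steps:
c(x, k) = 12 (c(x, k) = 4*3 = 12)
T = 4 (T = -2*1 + 6 = -2 + 6 = 4)
f(Z) = 4 + Z (f(Z) = Z + 4 = 4 + Z)
(f(-10) + 127)*(55/(-55) + 29/c(-7, -3)) = ((4 - 10) + 127)*(55/(-55) + 29/12) = (-6 + 127)*(55*(-1/55) + 29*(1/12)) = 121*(-1 + 29/12) = 121*(17/12) = 2057/12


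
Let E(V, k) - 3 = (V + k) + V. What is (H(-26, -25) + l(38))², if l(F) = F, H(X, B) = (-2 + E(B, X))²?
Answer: 32069569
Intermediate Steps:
E(V, k) = 3 + k + 2*V (E(V, k) = 3 + ((V + k) + V) = 3 + (k + 2*V) = 3 + k + 2*V)
H(X, B) = (1 + X + 2*B)² (H(X, B) = (-2 + (3 + X + 2*B))² = (1 + X + 2*B)²)
(H(-26, -25) + l(38))² = ((1 - 26 + 2*(-25))² + 38)² = ((1 - 26 - 50)² + 38)² = ((-75)² + 38)² = (5625 + 38)² = 5663² = 32069569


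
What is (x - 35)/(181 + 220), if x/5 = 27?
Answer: 100/401 ≈ 0.24938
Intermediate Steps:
x = 135 (x = 5*27 = 135)
(x - 35)/(181 + 220) = (135 - 35)/(181 + 220) = 100/401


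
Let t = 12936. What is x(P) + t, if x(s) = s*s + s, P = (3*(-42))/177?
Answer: 45029502/3481 ≈ 12936.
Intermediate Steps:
P = -42/59 (P = -126*1/177 = -42/59 ≈ -0.71186)
x(s) = s + s² (x(s) = s² + s = s + s²)
x(P) + t = -42*(1 - 42/59)/59 + 12936 = -42/59*17/59 + 12936 = -714/3481 + 12936 = 45029502/3481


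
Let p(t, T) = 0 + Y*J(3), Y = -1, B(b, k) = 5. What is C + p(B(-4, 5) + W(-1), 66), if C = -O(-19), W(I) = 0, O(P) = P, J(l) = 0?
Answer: 19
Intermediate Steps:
p(t, T) = 0 (p(t, T) = 0 - 1*0 = 0 + 0 = 0)
C = 19 (C = -1*(-19) = 19)
C + p(B(-4, 5) + W(-1), 66) = 19 + 0 = 19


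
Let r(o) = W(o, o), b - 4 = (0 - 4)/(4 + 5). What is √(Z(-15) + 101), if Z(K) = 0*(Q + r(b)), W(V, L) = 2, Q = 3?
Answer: √101 ≈ 10.050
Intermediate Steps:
b = 32/9 (b = 4 + (0 - 4)/(4 + 5) = 4 - 4/9 = 32/9 ≈ 3.5556)
r(o) = 2
Z(K) = 0 (Z(K) = 0*(3 + 2) = 0*5 = 0)
√(Z(-15) + 101) = √(0 + 101) = √101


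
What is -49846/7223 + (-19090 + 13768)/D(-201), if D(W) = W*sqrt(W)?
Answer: -49846/7223 - 1774*I*sqrt(201)/13467 ≈ -6.901 - 1.8676*I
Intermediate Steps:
D(W) = W**(3/2)
-49846/7223 + (-19090 + 13768)/D(-201) = -49846/7223 + (-19090 + 13768)/((-201)**(3/2)) = -49846*1/7223 - 5322*I*sqrt(201)/40401 = -49846/7223 - 1774*I*sqrt(201)/13467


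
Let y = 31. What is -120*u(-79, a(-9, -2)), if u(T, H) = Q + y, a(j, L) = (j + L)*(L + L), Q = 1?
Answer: -3840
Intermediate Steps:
a(j, L) = 2*L*(L + j) (a(j, L) = (L + j)*(2*L) = 2*L*(L + j))
u(T, H) = 32 (u(T, H) = 1 + 31 = 32)
-120*u(-79, a(-9, -2)) = -120*32 = -3840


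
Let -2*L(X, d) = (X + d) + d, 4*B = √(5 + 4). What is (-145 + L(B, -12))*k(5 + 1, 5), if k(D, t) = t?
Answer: -5335/8 ≈ -666.88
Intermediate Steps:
B = ¾ (B = √(5 + 4)/4 = √9/4 = (¼)*3 = ¾ ≈ 0.75000)
L(X, d) = -d - X/2 (L(X, d) = -((X + d) + d)/2 = -(X + 2*d)/2 = -d - X/2)
(-145 + L(B, -12))*k(5 + 1, 5) = (-145 + (-1*(-12) - ½*¾))*5 = (-145 + (12 - 3/8))*5 = (-145 + 93/8)*5 = -1067/8*5 = -5335/8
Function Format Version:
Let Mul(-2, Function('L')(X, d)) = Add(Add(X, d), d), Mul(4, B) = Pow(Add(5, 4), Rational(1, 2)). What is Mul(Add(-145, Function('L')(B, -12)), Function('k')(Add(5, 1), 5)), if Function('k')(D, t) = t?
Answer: Rational(-5335, 8) ≈ -666.88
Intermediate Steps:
B = Rational(3, 4) (B = Mul(Rational(1, 4), Pow(Add(5, 4), Rational(1, 2))) = Mul(Rational(1, 4), Pow(9, Rational(1, 2))) = Mul(Rational(1, 4), 3) = Rational(3, 4) ≈ 0.75000)
Function('L')(X, d) = Add(Mul(-1, d), Mul(Rational(-1, 2), X)) (Function('L')(X, d) = Mul(Rational(-1, 2), Add(Add(X, d), d)) = Mul(Rational(-1, 2), Add(X, Mul(2, d))) = Add(Mul(-1, d), Mul(Rational(-1, 2), X)))
Mul(Add(-145, Function('L')(B, -12)), Function('k')(Add(5, 1), 5)) = Mul(Add(-145, Add(Mul(-1, -12), Mul(Rational(-1, 2), Rational(3, 4)))), 5) = Mul(Add(-145, Add(12, Rational(-3, 8))), 5) = Mul(Add(-145, Rational(93, 8)), 5) = Mul(Rational(-1067, 8), 5) = Rational(-5335, 8)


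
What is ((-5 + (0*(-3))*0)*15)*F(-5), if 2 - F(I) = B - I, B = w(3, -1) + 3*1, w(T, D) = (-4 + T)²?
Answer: 525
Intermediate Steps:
B = 4 (B = (-4 + 3)² + 3*1 = (-1)² + 3 = 1 + 3 = 4)
F(I) = -2 + I (F(I) = 2 - (4 - I) = 2 + (-4 + I) = -2 + I)
((-5 + (0*(-3))*0)*15)*F(-5) = ((-5 + (0*(-3))*0)*15)*(-2 - 5) = ((-5 + 0*0)*15)*(-7) = ((-5 + 0)*15)*(-7) = -5*15*(-7) = -75*(-7) = 525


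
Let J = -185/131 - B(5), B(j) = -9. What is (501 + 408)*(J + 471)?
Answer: 56989755/131 ≈ 4.3504e+5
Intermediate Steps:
J = 994/131 (J = -185/131 - 1*(-9) = -185*1/131 + 9 = -185/131 + 9 = 994/131 ≈ 7.5878)
(501 + 408)*(J + 471) = (501 + 408)*(994/131 + 471) = 909*(62695/131) = 56989755/131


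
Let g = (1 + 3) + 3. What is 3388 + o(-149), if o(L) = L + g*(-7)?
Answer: 3190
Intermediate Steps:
g = 7 (g = 4 + 3 = 7)
o(L) = -49 + L (o(L) = L + 7*(-7) = L - 49 = -49 + L)
3388 + o(-149) = 3388 + (-49 - 149) = 3388 - 198 = 3190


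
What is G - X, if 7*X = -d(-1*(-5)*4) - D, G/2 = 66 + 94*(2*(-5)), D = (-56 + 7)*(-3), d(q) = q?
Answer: -12069/7 ≈ -1724.1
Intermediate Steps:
D = 147 (D = -49*(-3) = 147)
G = -1748 (G = 2*(66 + 94*(2*(-5))) = 2*(66 + 94*(-10)) = 2*(66 - 940) = 2*(-874) = -1748)
X = -167/7 (X = (-(-1*(-5))*4 - 1*147)/7 = (-5*4 - 147)/7 = (-1*20 - 147)/7 = (-20 - 147)/7 = (1/7)*(-167) = -167/7 ≈ -23.857)
G - X = -1748 - 1*(-167/7) = -1748 + 167/7 = -12069/7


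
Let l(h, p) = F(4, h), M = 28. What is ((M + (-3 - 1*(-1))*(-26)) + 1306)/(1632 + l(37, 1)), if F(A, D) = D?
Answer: 1386/1669 ≈ 0.83044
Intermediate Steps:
l(h, p) = h
((M + (-3 - 1*(-1))*(-26)) + 1306)/(1632 + l(37, 1)) = ((28 + (-3 - 1*(-1))*(-26)) + 1306)/(1632 + 37) = ((28 + (-3 + 1)*(-26)) + 1306)/1669 = ((28 - 2*(-26)) + 1306)*(1/1669) = ((28 + 52) + 1306)*(1/1669) = (80 + 1306)*(1/1669) = 1386*(1/1669) = 1386/1669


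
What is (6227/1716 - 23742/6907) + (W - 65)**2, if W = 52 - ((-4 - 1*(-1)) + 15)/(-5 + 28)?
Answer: 88275172265/482301996 ≈ 183.03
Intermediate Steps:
W = 1184/23 (W = 52 - ((-4 + 1) + 15)/23 = 52 - (-3 + 15)/23 = 52 - 12/23 = 1184/23 ≈ 51.478)
(6227/1716 - 23742/6907) + (W - 65)**2 = (6227/1716 - 23742/6907) + (1184/23 - 65)**2 = (6227*(1/1716) - 23742*1/6907) + (-311/23)**2 = (479/132 - 23742/6907) + 96721/529 = 174509/911724 + 96721/529 = 88275172265/482301996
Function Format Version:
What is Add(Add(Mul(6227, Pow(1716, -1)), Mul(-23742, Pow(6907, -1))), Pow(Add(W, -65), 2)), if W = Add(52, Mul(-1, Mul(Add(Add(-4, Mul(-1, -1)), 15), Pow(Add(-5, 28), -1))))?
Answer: Rational(88275172265, 482301996) ≈ 183.03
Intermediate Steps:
W = Rational(1184, 23) (W = Add(52, Mul(-1, Mul(Add(Add(-4, 1), 15), Pow(23, -1)))) = Add(52, Mul(-1, Mul(Add(-3, 15), Rational(1, 23)))) = Add(52, Mul(-1, Mul(12, Rational(1, 23)))) = Add(52, Mul(-1, Rational(12, 23))) = Add(52, Rational(-12, 23)) = Rational(1184, 23) ≈ 51.478)
Add(Add(Mul(6227, Pow(1716, -1)), Mul(-23742, Pow(6907, -1))), Pow(Add(W, -65), 2)) = Add(Add(Mul(6227, Pow(1716, -1)), Mul(-23742, Pow(6907, -1))), Pow(Add(Rational(1184, 23), -65), 2)) = Add(Add(Mul(6227, Rational(1, 1716)), Mul(-23742, Rational(1, 6907))), Pow(Rational(-311, 23), 2)) = Add(Add(Rational(479, 132), Rational(-23742, 6907)), Rational(96721, 529)) = Add(Rational(174509, 911724), Rational(96721, 529)) = Rational(88275172265, 482301996)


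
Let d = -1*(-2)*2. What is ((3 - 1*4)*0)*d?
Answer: 0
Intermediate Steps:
d = 4 (d = 2*2 = 4)
((3 - 1*4)*0)*d = ((3 - 1*4)*0)*4 = ((3 - 4)*0)*4 = -1*0*4 = 0*4 = 0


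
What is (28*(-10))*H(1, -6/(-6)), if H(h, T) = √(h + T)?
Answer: -280*√2 ≈ -395.98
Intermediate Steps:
H(h, T) = √(T + h)
(28*(-10))*H(1, -6/(-6)) = (28*(-10))*√(-6/(-6) + 1) = -280*√(-6*(-⅙) + 1) = -280*√(1 + 1) = -280*√2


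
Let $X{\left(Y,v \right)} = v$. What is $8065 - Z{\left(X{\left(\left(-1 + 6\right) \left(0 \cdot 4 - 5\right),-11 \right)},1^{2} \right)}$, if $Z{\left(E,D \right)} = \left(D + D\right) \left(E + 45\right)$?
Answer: $7997$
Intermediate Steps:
$Z{\left(E,D \right)} = 2 D \left(45 + E\right)$
$8065 - Z{\left(X{\left(\left(-1 + 6\right) \left(0 \cdot 4 - 5\right),-11 \right)},1^{2} \right)} = 8065 - 2 \cdot 1^{2} \left(45 - 11\right) = 8065 - 2 \cdot 1 \cdot 34 = 8065 - 68 = 7997$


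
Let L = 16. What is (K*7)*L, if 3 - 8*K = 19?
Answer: -224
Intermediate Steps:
K = -2 (K = 3/8 - ⅛*19 = 3/8 - 19/8 = -2)
(K*7)*L = -2*7*16 = -14*16 = -224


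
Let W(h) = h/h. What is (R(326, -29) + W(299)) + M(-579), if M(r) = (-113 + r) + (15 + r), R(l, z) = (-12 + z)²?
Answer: 426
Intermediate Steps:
M(r) = -98 + 2*r
W(h) = 1
(R(326, -29) + W(299)) + M(-579) = ((-12 - 29)² + 1) + (-98 + 2*(-579)) = ((-41)² + 1) + (-98 - 1158) = (1681 + 1) - 1256 = 1682 - 1256 = 426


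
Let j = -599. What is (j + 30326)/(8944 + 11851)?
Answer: 29727/20795 ≈ 1.4295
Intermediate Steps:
(j + 30326)/(8944 + 11851) = (-599 + 30326)/(8944 + 11851) = 29727/20795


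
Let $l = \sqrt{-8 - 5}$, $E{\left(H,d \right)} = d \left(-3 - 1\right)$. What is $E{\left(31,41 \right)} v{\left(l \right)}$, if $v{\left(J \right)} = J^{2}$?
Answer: $2132$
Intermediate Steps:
$E{\left(H,d \right)} = - 4 d$ ($E{\left(H,d \right)} = d \left(-4\right) = - 4 d$)
$l = i \sqrt{13}$ ($l = \sqrt{-8 - 5} = \sqrt{-13} = i \sqrt{13} \approx 3.6056 i$)
$E{\left(31,41 \right)} v{\left(l \right)} = \left(-4\right) 41 \left(i \sqrt{13}\right)^{2} = \left(-164\right) \left(-13\right) = 2132$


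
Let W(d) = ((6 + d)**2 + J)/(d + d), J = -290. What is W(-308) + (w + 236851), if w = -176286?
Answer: 18608563/308 ≈ 60417.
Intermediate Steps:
W(d) = (-290 + (6 + d)**2)/(2*d) (W(d) = ((6 + d)**2 - 290)/(d + d) = (-290 + (6 + d)**2)/((2*d)) = (-290 + (6 + d)**2)*(1/(2*d)) = (-290 + (6 + d)**2)/(2*d))
W(-308) + (w + 236851) = (1/2)*(-290 + (6 - 308)**2)/(-308) + (-176286 + 236851) = (1/2)*(-1/308)*(-290 + (-302)**2) + 60565 = (1/2)*(-1/308)*(-290 + 91204) + 60565 = (1/2)*(-1/308)*90914 + 60565 = -45457/308 + 60565 = 18608563/308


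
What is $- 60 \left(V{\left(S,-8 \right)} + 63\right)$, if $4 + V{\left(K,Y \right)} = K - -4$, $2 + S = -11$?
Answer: $-3000$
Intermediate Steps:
$S = -13$ ($S = -2 - 11 = -13$)
$V{\left(K,Y \right)} = K$ ($V{\left(K,Y \right)} = -4 + \left(K - -4\right) = -4 + \left(K + 4\right) = -4 + \left(4 + K\right) = K$)
$- 60 \left(V{\left(S,-8 \right)} + 63\right) = - 60 \left(-13 + 63\right) = \left(-60\right) 50 = -3000$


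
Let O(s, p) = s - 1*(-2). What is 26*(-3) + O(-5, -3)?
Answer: -81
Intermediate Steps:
O(s, p) = 2 + s (O(s, p) = s + 2 = 2 + s)
26*(-3) + O(-5, -3) = 26*(-3) + (2 - 5) = -78 - 3 = -81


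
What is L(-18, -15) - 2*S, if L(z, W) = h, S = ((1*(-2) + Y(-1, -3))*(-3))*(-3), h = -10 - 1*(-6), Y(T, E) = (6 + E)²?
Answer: -130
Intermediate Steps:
h = -4 (h = -10 + 6 = -4)
S = 63 (S = ((1*(-2) + (6 - 3)²)*(-3))*(-3) = ((-2 + 3²)*(-3))*(-3) = ((-2 + 9)*(-3))*(-3) = (7*(-3))*(-3) = -21*(-3) = 63)
L(z, W) = -4
L(-18, -15) - 2*S = -4 - 2*63 = -4 - 1*126 = -4 - 126 = -130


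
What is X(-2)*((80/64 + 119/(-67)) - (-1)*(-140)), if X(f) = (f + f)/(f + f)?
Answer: -37661/268 ≈ -140.53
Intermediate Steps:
X(f) = 1 (X(f) = (2*f)/((2*f)) = (2*f)*(1/(2*f)) = 1)
X(-2)*((80/64 + 119/(-67)) - (-1)*(-140)) = 1*((80/64 + 119/(-67)) - (-1)*(-140)) = 1*((80*(1/64) + 119*(-1/67)) - 1*140) = 1*((5/4 - 119/67) - 140) = 1*(-141/268 - 140) = 1*(-37661/268) = -37661/268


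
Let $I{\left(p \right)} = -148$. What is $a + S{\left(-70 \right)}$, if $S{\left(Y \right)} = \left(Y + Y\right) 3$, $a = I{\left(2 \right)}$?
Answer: $-568$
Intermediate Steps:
$a = -148$
$S{\left(Y \right)} = 6 Y$ ($S{\left(Y \right)} = 2 Y 3 = 6 Y$)
$a + S{\left(-70 \right)} = -148 + 6 \left(-70\right) = -148 - 420 = -568$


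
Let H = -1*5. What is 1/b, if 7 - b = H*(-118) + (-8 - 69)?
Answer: -1/506 ≈ -0.0019763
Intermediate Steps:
H = -5
b = -506 (b = 7 - (-5*(-118) + (-8 - 69)) = 7 - (590 - 77) = 7 - 1*513 = 7 - 513 = -506)
1/b = 1/(-506) = -1/506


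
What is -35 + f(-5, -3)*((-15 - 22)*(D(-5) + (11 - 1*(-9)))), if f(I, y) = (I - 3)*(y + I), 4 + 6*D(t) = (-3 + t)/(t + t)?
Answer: -691981/15 ≈ -46132.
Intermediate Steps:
D(t) = -⅔ + (-3 + t)/(12*t) (D(t) = -⅔ + ((-3 + t)/(t + t))/6 = -⅔ + ((-3 + t)/((2*t)))/6 = -⅔ + ((-3 + t)*(1/(2*t)))/6 = -⅔ + ((-3 + t)/(2*t))/6 = -⅔ + (-3 + t)/(12*t))
f(I, y) = (-3 + I)*(I + y)
-35 + f(-5, -3)*((-15 - 22)*(D(-5) + (11 - 1*(-9)))) = -35 + ((-5)² - 3*(-5) - 3*(-3) - 5*(-3))*((-15 - 22)*((1/12)*(-3 - 7*(-5))/(-5) + (11 - 1*(-9)))) = -35 + (25 + 15 + 9 + 15)*(-37*((1/12)*(-⅕)*(-3 + 35) + (11 + 9))) = -35 + 64*(-37*((1/12)*(-⅕)*32 + 20)) = -35 + 64*(-37*(-8/15 + 20)) = -35 + 64*(-37*292/15) = -35 + 64*(-10804/15) = -35 - 691456/15 = -691981/15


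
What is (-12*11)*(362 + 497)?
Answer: -113388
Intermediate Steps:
(-12*11)*(362 + 497) = -132*859 = -113388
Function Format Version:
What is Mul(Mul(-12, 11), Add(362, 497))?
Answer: -113388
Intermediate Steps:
Mul(Mul(-12, 11), Add(362, 497)) = Mul(-132, 859) = -113388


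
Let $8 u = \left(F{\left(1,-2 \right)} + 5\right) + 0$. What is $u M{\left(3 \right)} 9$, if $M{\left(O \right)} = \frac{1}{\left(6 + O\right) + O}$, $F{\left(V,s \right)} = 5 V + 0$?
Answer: $\frac{15}{16} \approx 0.9375$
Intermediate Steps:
$F{\left(V,s \right)} = 5 V$
$M{\left(O \right)} = \frac{1}{6 + 2 O}$
$u = \frac{5}{4}$ ($u = \frac{\left(5 \cdot 1 + 5\right) + 0}{8} = \frac{\left(5 + 5\right) + 0}{8} = \frac{10 + 0}{8} = \frac{1}{8} \cdot 10 = \frac{5}{4} \approx 1.25$)
$u M{\left(3 \right)} 9 = \frac{5 \frac{1}{2 \left(3 + 3\right)}}{4} \cdot 9 = \frac{5 \frac{1}{2 \cdot 6}}{4} \cdot 9 = \frac{5 \cdot \frac{1}{2} \cdot \frac{1}{6}}{4} \cdot 9 = \frac{5}{4} \cdot \frac{1}{12} \cdot 9 = \frac{5}{48} \cdot 9 = \frac{15}{16}$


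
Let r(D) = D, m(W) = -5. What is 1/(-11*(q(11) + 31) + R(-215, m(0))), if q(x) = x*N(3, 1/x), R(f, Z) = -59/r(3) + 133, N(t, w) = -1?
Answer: -3/320 ≈ -0.0093750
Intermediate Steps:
R(f, Z) = 340/3 (R(f, Z) = -59/3 + 133 = 340/3)
q(x) = -x (q(x) = x*(-1) = -x)
1/(-11*(q(11) + 31) + R(-215, m(0))) = 1/(-11*(-1*11 + 31) + 340/3) = 1/(-11*(-11 + 31) + 340/3) = 1/(-11*20 + 340/3) = 1/(-220 + 340/3) = 1/(-320/3) = -3/320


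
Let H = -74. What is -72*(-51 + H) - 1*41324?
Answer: -32324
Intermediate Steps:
-72*(-51 + H) - 1*41324 = -72*(-51 - 74) - 1*41324 = -72*(-125) - 41324 = 9000 - 41324 = -32324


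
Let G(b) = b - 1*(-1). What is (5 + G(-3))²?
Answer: 9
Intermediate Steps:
G(b) = 1 + b (G(b) = b + 1 = 1 + b)
(5 + G(-3))² = (5 + (1 - 3))² = (5 - 2)² = 3² = 9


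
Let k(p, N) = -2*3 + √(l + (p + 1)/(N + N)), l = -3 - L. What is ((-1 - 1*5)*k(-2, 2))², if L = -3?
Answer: 1287 - 216*I ≈ 1287.0 - 216.0*I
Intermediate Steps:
l = 0 (l = -3 - 1*(-3) = -3 + 3 = 0)
k(p, N) = -6 + √2*√((1 + p)/N)/2 (k(p, N) = -2*3 + √(0 + (p + 1)/(N + N)) = -6 + √(0 + (1 + p)/((2*N))) = -6 + √(0 + (1 + p)*(1/(2*N))) = -6 + √(0 + (1 + p)/(2*N)) = -6 + √((1 + p)/(2*N)) = -6 + √2*√((1 + p)/N)/2)
((-1 - 1*5)*k(-2, 2))² = ((-1 - 1*5)*(-6 + √2*√((1 - 2)/2)/2))² = ((-1 - 5)*(-6 + √2*√((½)*(-1))/2))² = (-6*(-6 + √2*√(-½)/2))² = (-6*(-6 + √2*(I*√2/2)/2))² = (-6*(-6 + I/2))² = (36 - 3*I)²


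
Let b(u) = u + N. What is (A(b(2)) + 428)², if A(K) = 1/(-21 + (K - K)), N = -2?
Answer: 80766169/441 ≈ 1.8314e+5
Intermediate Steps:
b(u) = -2 + u (b(u) = u - 2 = -2 + u)
A(K) = -1/21 (A(K) = 1/(-21 + 0) = 1/(-21) = -1/21)
(A(b(2)) + 428)² = (-1/21 + 428)² = (8987/21)² = 80766169/441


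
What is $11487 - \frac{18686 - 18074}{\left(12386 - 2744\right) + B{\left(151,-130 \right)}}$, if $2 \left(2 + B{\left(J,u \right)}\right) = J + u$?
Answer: $\frac{221709363}{19301} \approx 11487.0$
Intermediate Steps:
$B{\left(J,u \right)} = -2 + \frac{J}{2} + \frac{u}{2}$ ($B{\left(J,u \right)} = -2 + \frac{J + u}{2} = -2 + \left(\frac{J}{2} + \frac{u}{2}\right) = -2 + \frac{J}{2} + \frac{u}{2}$)
$11487 - \frac{18686 - 18074}{\left(12386 - 2744\right) + B{\left(151,-130 \right)}} = 11487 - \frac{18686 - 18074}{\left(12386 - 2744\right) + \left(-2 + \frac{1}{2} \cdot 151 + \frac{1}{2} \left(-130\right)\right)} = 11487 - \frac{612}{9642 - - \frac{17}{2}} = 11487 - \frac{612}{9642 + \frac{17}{2}} = 11487 - \frac{612}{\frac{19301}{2}} = 11487 - 612 \cdot \frac{2}{19301} = 11487 - \frac{1224}{19301} = \frac{221709363}{19301}$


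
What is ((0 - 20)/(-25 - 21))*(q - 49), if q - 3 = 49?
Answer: 30/23 ≈ 1.3043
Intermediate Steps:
q = 52 (q = 3 + 49 = 52)
((0 - 20)/(-25 - 21))*(q - 49) = ((0 - 20)/(-25 - 21))*(52 - 49) = -20/(-46)*3 = -20*(-1/46)*3 = (10/23)*3 = 30/23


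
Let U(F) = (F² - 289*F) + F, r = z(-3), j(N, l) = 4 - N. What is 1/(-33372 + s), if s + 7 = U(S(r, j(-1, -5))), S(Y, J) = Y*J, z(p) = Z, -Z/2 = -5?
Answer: -1/45279 ≈ -2.2085e-5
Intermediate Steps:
Z = 10 (Z = -2*(-5) = 10)
z(p) = 10
r = 10
S(Y, J) = J*Y
U(F) = F² - 288*F
s = -11907 (s = -7 + ((4 - 1*(-1))*10)*(-288 + (4 - 1*(-1))*10) = -7 + ((4 + 1)*10)*(-288 + (4 + 1)*10) = -7 + (5*10)*(-288 + 5*10) = -7 + 50*(-288 + 50) = -7 + 50*(-238) = -7 - 11900 = -11907)
1/(-33372 + s) = 1/(-33372 - 11907) = 1/(-45279) = -1/45279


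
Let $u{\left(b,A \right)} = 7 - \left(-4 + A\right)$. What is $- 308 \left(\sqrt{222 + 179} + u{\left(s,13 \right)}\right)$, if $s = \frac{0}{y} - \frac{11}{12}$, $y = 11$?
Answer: $616 - 308 \sqrt{401} \approx -5551.7$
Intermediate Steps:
$s = - \frac{11}{12}$ ($s = \frac{0}{11} - \frac{11}{12} = 0 \cdot \frac{1}{11} - \frac{11}{12} = 0 - \frac{11}{12} = - \frac{11}{12} \approx -0.91667$)
$u{\left(b,A \right)} = 11 - A$
$- 308 \left(\sqrt{222 + 179} + u{\left(s,13 \right)}\right) = - 308 \left(\sqrt{222 + 179} + \left(11 - 13\right)\right) = - 308 \left(\sqrt{401} + \left(11 - 13\right)\right) = - 308 \left(\sqrt{401} - 2\right) = - 308 \left(-2 + \sqrt{401}\right) = 616 - 308 \sqrt{401}$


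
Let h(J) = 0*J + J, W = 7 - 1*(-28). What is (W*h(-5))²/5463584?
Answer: 4375/780512 ≈ 0.0056053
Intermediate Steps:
W = 35 (W = 7 + 28 = 35)
h(J) = J (h(J) = 0 + J = J)
(W*h(-5))²/5463584 = (35*(-5))²/5463584 = (-175)²*(1/5463584) = 30625*(1/5463584) = 4375/780512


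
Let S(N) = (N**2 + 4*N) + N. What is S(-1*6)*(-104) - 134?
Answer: -758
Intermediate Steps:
S(N) = N**2 + 5*N
S(-1*6)*(-104) - 134 = ((-1*6)*(5 - 1*6))*(-104) - 134 = -6*(5 - 6)*(-104) - 134 = -6*(-1)*(-104) - 134 = 6*(-104) - 134 = -624 - 134 = -758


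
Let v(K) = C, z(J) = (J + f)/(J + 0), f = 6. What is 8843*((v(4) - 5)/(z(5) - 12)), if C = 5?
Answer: 0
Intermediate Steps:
z(J) = (6 + J)/J (z(J) = (J + 6)/(J + 0) = (6 + J)/J)
v(K) = 5
8843*((v(4) - 5)/(z(5) - 12)) = 8843*((5 - 5)/((6 + 5)/5 - 12)) = 8843*(0/((⅕)*11 - 12)) = 8843*(0/(11/5 - 12)) = 8843*(0/(-49/5)) = 8843*(0*(-5/49)) = 8843*0 = 0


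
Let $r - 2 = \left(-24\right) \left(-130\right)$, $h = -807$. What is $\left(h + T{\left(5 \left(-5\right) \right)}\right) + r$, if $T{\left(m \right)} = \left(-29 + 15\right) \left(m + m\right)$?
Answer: $3015$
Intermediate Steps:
$T{\left(m \right)} = - 28 m$ ($T{\left(m \right)} = - 14 \cdot 2 m = - 28 m$)
$r = 3122$ ($r = 2 - -3120 = 2 + 3120 = 3122$)
$\left(h + T{\left(5 \left(-5\right) \right)}\right) + r = \left(-807 - 28 \cdot 5 \left(-5\right)\right) + 3122 = \left(-807 - -700\right) + 3122 = \left(-807 + 700\right) + 3122 = -107 + 3122 = 3015$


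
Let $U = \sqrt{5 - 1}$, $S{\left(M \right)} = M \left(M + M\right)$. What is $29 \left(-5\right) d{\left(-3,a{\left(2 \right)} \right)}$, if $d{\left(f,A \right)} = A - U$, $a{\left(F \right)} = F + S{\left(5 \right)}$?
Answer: $-7250$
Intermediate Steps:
$S{\left(M \right)} = 2 M^{2}$ ($S{\left(M \right)} = M 2 M = 2 M^{2}$)
$a{\left(F \right)} = 50 + F$ ($a{\left(F \right)} = F + 2 \cdot 5^{2} = F + 2 \cdot 25 = F + 50 = 50 + F$)
$U = 2$ ($U = \sqrt{4} = 2$)
$d{\left(f,A \right)} = -2 + A$ ($d{\left(f,A \right)} = A - 2 = -2 + A$)
$29 \left(-5\right) d{\left(-3,a{\left(2 \right)} \right)} = 29 \left(-5\right) \left(-2 + \left(50 + 2\right)\right) = - 145 \left(-2 + 52\right) = \left(-145\right) 50 = -7250$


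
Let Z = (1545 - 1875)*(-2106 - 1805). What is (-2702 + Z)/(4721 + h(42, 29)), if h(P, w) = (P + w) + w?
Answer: 1287928/4821 ≈ 267.15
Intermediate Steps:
h(P, w) = P + 2*w
Z = 1290630 (Z = -330*(-3911) = 1290630)
(-2702 + Z)/(4721 + h(42, 29)) = (-2702 + 1290630)/(4721 + (42 + 2*29)) = 1287928/(4721 + (42 + 58)) = 1287928/(4721 + 100) = 1287928/4821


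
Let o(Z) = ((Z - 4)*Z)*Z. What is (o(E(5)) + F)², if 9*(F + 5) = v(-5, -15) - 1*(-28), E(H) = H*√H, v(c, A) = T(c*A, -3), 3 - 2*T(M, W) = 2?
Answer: 79378621/36 - 1881875*√5/3 ≈ 8.0230e+5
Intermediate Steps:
T(M, W) = ½ (T(M, W) = 3/2 - ½*2 = 3/2 - 1 = ½)
v(c, A) = ½
E(H) = H^(3/2)
o(Z) = Z²*(-4 + Z) (o(Z) = ((-4 + Z)*Z)*Z = (Z*(-4 + Z))*Z = Z²*(-4 + Z))
F = -11/6 (F = -5 + (½ - 1*(-28))/9 = -5 + (½ + 28)/9 = -5 + (⅑)*(57/2) = -5 + 19/6 = -11/6 ≈ -1.8333)
(o(E(5)) + F)² = ((5^(3/2))²*(-4 + 5^(3/2)) - 11/6)² = ((5*√5)²*(-4 + 5*√5) - 11/6)² = (125*(-4 + 5*√5) - 11/6)² = ((-500 + 625*√5) - 11/6)² = (-3011/6 + 625*√5)²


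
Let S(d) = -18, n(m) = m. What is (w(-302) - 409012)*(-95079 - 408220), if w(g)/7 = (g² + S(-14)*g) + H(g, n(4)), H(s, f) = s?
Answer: -133552402846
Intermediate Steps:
w(g) = -119*g + 7*g² (w(g) = 7*((g² - 18*g) + g) = 7*(g² - 17*g) = -119*g + 7*g²)
(w(-302) - 409012)*(-95079 - 408220) = (7*(-302)*(-17 - 302) - 409012)*(-95079 - 408220) = (7*(-302)*(-319) - 409012)*(-503299) = (674366 - 409012)*(-503299) = 265354*(-503299) = -133552402846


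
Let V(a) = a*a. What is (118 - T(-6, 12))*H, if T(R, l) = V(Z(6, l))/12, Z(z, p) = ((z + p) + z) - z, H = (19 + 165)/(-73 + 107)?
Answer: 8372/17 ≈ 492.47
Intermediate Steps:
H = 92/17 (H = 184/34 = 184*(1/34) = 92/17 ≈ 5.4118)
Z(z, p) = p + z (Z(z, p) = ((p + z) + z) - z = (p + 2*z) - z = p + z)
V(a) = a²
T(R, l) = (6 + l)²/12 (T(R, l) = (l + 6)²/12 = (6 + l)²*(1/12) = (6 + l)²/12)
(118 - T(-6, 12))*H = (118 - (6 + 12)²/12)*(92/17) = (118 - 18²/12)*(92/17) = (118 - 324/12)*(92/17) = (118 - 1*27)*(92/17) = (118 - 27)*(92/17) = 91*(92/17) = 8372/17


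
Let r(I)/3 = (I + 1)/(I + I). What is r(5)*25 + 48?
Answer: 93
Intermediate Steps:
r(I) = 3*(1 + I)/(2*I) (r(I) = 3*((I + 1)/(I + I)) = 3*((1 + I)/((2*I))) = 3*((1 + I)*(1/(2*I))) = 3*((1 + I)/(2*I)) = 3*(1 + I)/(2*I))
r(5)*25 + 48 = ((3/2)*(1 + 5)/5)*25 + 48 = ((3/2)*(1/5)*6)*25 + 48 = (9/5)*25 + 48 = 45 + 48 = 93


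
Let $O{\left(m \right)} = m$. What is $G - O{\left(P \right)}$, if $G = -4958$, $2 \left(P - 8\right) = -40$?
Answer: $-4946$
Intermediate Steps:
$P = -12$ ($P = 8 + \frac{1}{2} \left(-40\right) = 8 - 20 = -12$)
$G - O{\left(P \right)} = -4958 - -12 = -4958 + 12 = -4946$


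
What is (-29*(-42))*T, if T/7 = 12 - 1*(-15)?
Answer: 230202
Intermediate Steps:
T = 189 (T = 7*(12 - 1*(-15)) = 7*(12 + 15) = 7*27 = 189)
(-29*(-42))*T = -29*(-42)*189 = 1218*189 = 230202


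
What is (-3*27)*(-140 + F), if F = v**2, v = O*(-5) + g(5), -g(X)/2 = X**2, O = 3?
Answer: -330885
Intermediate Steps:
g(X) = -2*X**2
v = -65 (v = 3*(-5) - 2*5**2 = -15 - 2*25 = -15 - 50 = -65)
F = 4225 (F = (-65)**2 = 4225)
(-3*27)*(-140 + F) = (-3*27)*(-140 + 4225) = -81*4085 = -330885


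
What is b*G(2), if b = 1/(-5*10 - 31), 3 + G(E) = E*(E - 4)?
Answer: 7/81 ≈ 0.086420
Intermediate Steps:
G(E) = -3 + E*(-4 + E) (G(E) = -3 + E*(E - 4) = -3 + E*(-4 + E))
b = -1/81 (b = 1/(-50 - 31) = 1/(-81) = -1/81 ≈ -0.012346)
b*G(2) = -(-3 + 2² - 4*2)/81 = -(-3 + 4 - 8)/81 = -1/81*(-7) = 7/81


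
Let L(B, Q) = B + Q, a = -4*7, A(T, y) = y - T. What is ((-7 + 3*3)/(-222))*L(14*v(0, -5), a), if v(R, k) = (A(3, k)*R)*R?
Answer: 28/111 ≈ 0.25225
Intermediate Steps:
a = -28
v(R, k) = R**2*(-3 + k) (v(R, k) = ((k - 1*3)*R)*R = ((k - 3)*R)*R = ((-3 + k)*R)*R = (R*(-3 + k))*R = R**2*(-3 + k))
((-7 + 3*3)/(-222))*L(14*v(0, -5), a) = ((-7 + 3*3)/(-222))*(14*(0**2*(-3 - 5)) - 28) = ((-7 + 9)*(-1/222))*(14*(0*(-8)) - 28) = (2*(-1/222))*(14*0 - 28) = -(0 - 28)/111 = -1/111*(-28) = 28/111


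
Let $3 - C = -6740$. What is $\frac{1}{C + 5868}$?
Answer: $\frac{1}{12611} \approx 7.9296 \cdot 10^{-5}$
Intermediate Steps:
$C = 6743$ ($C = 3 - -6740 = 3 + 6740 = 6743$)
$\frac{1}{C + 5868} = \frac{1}{6743 + 5868} = \frac{1}{12611}$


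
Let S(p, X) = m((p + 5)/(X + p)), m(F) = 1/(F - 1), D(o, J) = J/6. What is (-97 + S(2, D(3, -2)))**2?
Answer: 2393209/256 ≈ 9348.5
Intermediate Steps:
D(o, J) = J/6 (D(o, J) = J*(1/6) = J/6)
m(F) = 1/(-1 + F)
S(p, X) = 1/(-1 + (5 + p)/(X + p)) (S(p, X) = 1/(-1 + (p + 5)/(X + p)) = 1/(-1 + (5 + p)/(X + p)))
(-97 + S(2, D(3, -2)))**2 = (-97 + (-(-2)/6 - 1*2)/(-5 + (1/6)*(-2)))**2 = (-97 + (-1*(-1/3) - 2)/(-5 - 1/3))**2 = (-97 + (1/3 - 2)/(-16/3))**2 = (-97 - 3/16*(-5/3))**2 = (-97 + 5/16)**2 = (-1547/16)**2 = 2393209/256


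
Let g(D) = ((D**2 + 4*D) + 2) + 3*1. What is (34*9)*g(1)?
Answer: 3060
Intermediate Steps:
g(D) = 5 + D**2 + 4*D (g(D) = (2 + D**2 + 4*D) + 3 = 5 + D**2 + 4*D)
(34*9)*g(1) = (34*9)*(5 + 1**2 + 4*1) = 306*(5 + 1 + 4) = 306*10 = 3060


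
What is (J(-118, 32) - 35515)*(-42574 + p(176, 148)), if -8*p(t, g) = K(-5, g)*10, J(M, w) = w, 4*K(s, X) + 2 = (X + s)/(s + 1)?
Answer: 96655017823/64 ≈ 1.5102e+9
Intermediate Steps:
K(s, X) = -½ + (X + s)/(4*(1 + s)) (K(s, X) = -½ + ((X + s)/(s + 1))/4 = -½ + ((X + s)/(1 + s))/4 = -½ + (X + s)/(4*(1 + s)))
p(t, g) = 15/64 + 5*g/64 (p(t, g) = -(-2 + g - 1*(-5))/(4*(1 - 5))*10/8 = -(¼)*(-2 + g + 5)/(-4)*10/8 = -(¼)*(-¼)*(3 + g)*10/8 = -(-3/16 - g/16)*10/8 = -(-15/8 - 5*g/8)/8 = 15/64 + 5*g/64)
(J(-118, 32) - 35515)*(-42574 + p(176, 148)) = (32 - 35515)*(-42574 + (15/64 + (5/64)*148)) = -35483*(-42574 + (15/64 + 185/16)) = -35483*(-42574 + 755/64) = -35483*(-2723981/64) = 96655017823/64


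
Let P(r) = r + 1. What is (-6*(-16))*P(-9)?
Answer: -768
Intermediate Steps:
P(r) = 1 + r
(-6*(-16))*P(-9) = (-6*(-16))*(1 - 9) = 96*(-8) = -768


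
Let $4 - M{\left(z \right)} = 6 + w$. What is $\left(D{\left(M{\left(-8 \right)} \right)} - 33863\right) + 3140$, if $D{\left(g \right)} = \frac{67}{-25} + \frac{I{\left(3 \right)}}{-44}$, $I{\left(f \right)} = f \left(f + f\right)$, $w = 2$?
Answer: $- \frac{16899349}{550} \approx -30726.0$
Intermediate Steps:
$I{\left(f \right)} = 2 f^{2}$ ($I{\left(f \right)} = f 2 f = 2 f^{2}$)
$M{\left(z \right)} = -4$ ($M{\left(z \right)} = 4 - \left(6 + 2\right) = 4 - 8 = -4$)
$D{\left(g \right)} = - \frac{1699}{550}$ ($D{\left(g \right)} = \frac{67}{-25} + \frac{2 \cdot 3^{2}}{-44} = 67 \left(- \frac{1}{25}\right) + 2 \cdot 9 \left(- \frac{1}{44}\right) = - \frac{67}{25} + 18 \left(- \frac{1}{44}\right) = - \frac{67}{25} - \frac{9}{22} = - \frac{1699}{550}$)
$\left(D{\left(M{\left(-8 \right)} \right)} - 33863\right) + 3140 = \left(- \frac{1699}{550} - 33863\right) + 3140 = - \frac{18626349}{550} + 3140 = - \frac{16899349}{550}$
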